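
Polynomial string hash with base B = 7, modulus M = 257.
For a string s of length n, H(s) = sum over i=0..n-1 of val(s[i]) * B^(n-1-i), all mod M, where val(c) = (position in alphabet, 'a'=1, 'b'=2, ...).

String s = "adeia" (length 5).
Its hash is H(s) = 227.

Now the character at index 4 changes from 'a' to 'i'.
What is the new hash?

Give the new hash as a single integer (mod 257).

Answer: 235

Derivation:
val('a') = 1, val('i') = 9
Position k = 4, exponent = n-1-k = 0
B^0 mod M = 7^0 mod 257 = 1
Delta = (9 - 1) * 1 mod 257 = 8
New hash = (227 + 8) mod 257 = 235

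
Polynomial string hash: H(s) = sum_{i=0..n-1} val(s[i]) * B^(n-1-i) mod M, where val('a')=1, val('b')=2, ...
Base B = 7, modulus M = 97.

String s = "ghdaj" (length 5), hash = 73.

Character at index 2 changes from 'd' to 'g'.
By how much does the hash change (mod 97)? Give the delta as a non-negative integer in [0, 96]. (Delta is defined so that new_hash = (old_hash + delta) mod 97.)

Answer: 50

Derivation:
Delta formula: (val(new) - val(old)) * B^(n-1-k) mod M
  val('g') - val('d') = 7 - 4 = 3
  B^(n-1-k) = 7^2 mod 97 = 49
  Delta = 3 * 49 mod 97 = 50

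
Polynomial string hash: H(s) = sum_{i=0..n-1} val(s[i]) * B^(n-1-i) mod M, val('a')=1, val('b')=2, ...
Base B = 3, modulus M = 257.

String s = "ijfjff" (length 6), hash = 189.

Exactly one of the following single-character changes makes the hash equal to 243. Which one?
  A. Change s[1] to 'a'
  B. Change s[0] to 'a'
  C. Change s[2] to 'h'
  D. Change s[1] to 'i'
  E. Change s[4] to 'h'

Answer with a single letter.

Answer: C

Derivation:
Option A: s[1]='j'->'a', delta=(1-10)*3^4 mod 257 = 42, hash=189+42 mod 257 = 231
Option B: s[0]='i'->'a', delta=(1-9)*3^5 mod 257 = 112, hash=189+112 mod 257 = 44
Option C: s[2]='f'->'h', delta=(8-6)*3^3 mod 257 = 54, hash=189+54 mod 257 = 243 <-- target
Option D: s[1]='j'->'i', delta=(9-10)*3^4 mod 257 = 176, hash=189+176 mod 257 = 108
Option E: s[4]='f'->'h', delta=(8-6)*3^1 mod 257 = 6, hash=189+6 mod 257 = 195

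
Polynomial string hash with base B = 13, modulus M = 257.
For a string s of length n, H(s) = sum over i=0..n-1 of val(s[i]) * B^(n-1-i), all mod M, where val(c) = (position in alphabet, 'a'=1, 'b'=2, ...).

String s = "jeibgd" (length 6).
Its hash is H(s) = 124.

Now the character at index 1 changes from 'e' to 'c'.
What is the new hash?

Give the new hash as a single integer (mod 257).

val('e') = 5, val('c') = 3
Position k = 1, exponent = n-1-k = 4
B^4 mod M = 13^4 mod 257 = 34
Delta = (3 - 5) * 34 mod 257 = 189
New hash = (124 + 189) mod 257 = 56

Answer: 56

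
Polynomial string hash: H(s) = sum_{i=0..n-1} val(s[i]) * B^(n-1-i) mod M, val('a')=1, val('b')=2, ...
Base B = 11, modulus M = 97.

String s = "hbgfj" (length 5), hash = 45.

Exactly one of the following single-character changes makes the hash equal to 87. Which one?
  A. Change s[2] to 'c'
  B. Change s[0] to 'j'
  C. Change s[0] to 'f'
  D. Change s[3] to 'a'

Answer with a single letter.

Option A: s[2]='g'->'c', delta=(3-7)*11^2 mod 97 = 1, hash=45+1 mod 97 = 46
Option B: s[0]='h'->'j', delta=(10-8)*11^4 mod 97 = 85, hash=45+85 mod 97 = 33
Option C: s[0]='h'->'f', delta=(6-8)*11^4 mod 97 = 12, hash=45+12 mod 97 = 57
Option D: s[3]='f'->'a', delta=(1-6)*11^1 mod 97 = 42, hash=45+42 mod 97 = 87 <-- target

Answer: D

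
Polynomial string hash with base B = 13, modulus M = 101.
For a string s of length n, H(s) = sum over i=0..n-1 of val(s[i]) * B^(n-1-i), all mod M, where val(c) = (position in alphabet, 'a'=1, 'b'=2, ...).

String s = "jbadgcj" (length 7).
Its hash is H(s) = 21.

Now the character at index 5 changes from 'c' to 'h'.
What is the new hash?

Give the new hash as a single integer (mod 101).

val('c') = 3, val('h') = 8
Position k = 5, exponent = n-1-k = 1
B^1 mod M = 13^1 mod 101 = 13
Delta = (8 - 3) * 13 mod 101 = 65
New hash = (21 + 65) mod 101 = 86

Answer: 86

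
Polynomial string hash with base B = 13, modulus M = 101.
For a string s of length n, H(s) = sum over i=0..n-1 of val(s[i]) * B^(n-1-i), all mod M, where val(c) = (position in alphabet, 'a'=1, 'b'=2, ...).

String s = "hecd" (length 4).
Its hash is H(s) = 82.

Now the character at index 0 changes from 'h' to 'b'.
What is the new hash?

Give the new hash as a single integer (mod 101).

Answer: 30

Derivation:
val('h') = 8, val('b') = 2
Position k = 0, exponent = n-1-k = 3
B^3 mod M = 13^3 mod 101 = 76
Delta = (2 - 8) * 76 mod 101 = 49
New hash = (82 + 49) mod 101 = 30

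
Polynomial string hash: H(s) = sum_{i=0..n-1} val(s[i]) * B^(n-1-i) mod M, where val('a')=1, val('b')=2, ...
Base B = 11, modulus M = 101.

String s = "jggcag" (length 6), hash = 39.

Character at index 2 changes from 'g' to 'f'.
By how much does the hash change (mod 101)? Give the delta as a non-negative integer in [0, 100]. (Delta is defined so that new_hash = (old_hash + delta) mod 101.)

Answer: 83

Derivation:
Delta formula: (val(new) - val(old)) * B^(n-1-k) mod M
  val('f') - val('g') = 6 - 7 = -1
  B^(n-1-k) = 11^3 mod 101 = 18
  Delta = -1 * 18 mod 101 = 83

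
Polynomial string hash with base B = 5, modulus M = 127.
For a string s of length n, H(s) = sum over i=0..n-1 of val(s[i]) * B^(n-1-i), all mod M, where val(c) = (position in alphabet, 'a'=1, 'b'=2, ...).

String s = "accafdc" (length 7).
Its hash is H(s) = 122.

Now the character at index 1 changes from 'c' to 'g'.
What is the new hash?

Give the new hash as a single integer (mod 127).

Answer: 49

Derivation:
val('c') = 3, val('g') = 7
Position k = 1, exponent = n-1-k = 5
B^5 mod M = 5^5 mod 127 = 77
Delta = (7 - 3) * 77 mod 127 = 54
New hash = (122 + 54) mod 127 = 49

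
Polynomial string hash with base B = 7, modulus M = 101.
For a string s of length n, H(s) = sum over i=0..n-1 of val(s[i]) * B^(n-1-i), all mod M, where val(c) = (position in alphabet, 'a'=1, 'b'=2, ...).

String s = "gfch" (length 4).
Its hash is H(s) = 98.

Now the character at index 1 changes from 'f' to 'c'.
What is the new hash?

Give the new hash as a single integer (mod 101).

Answer: 52

Derivation:
val('f') = 6, val('c') = 3
Position k = 1, exponent = n-1-k = 2
B^2 mod M = 7^2 mod 101 = 49
Delta = (3 - 6) * 49 mod 101 = 55
New hash = (98 + 55) mod 101 = 52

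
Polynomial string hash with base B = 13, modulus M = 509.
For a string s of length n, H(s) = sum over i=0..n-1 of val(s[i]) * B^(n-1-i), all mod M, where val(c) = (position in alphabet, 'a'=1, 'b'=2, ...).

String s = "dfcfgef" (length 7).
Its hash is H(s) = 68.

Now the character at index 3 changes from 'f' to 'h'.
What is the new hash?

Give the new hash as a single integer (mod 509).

val('f') = 6, val('h') = 8
Position k = 3, exponent = n-1-k = 3
B^3 mod M = 13^3 mod 509 = 161
Delta = (8 - 6) * 161 mod 509 = 322
New hash = (68 + 322) mod 509 = 390

Answer: 390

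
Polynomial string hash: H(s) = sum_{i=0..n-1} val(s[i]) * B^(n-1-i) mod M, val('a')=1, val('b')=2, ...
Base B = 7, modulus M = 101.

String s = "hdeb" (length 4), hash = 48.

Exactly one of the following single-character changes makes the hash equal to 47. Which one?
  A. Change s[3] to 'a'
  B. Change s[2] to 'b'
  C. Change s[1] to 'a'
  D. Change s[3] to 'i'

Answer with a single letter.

Option A: s[3]='b'->'a', delta=(1-2)*7^0 mod 101 = 100, hash=48+100 mod 101 = 47 <-- target
Option B: s[2]='e'->'b', delta=(2-5)*7^1 mod 101 = 80, hash=48+80 mod 101 = 27
Option C: s[1]='d'->'a', delta=(1-4)*7^2 mod 101 = 55, hash=48+55 mod 101 = 2
Option D: s[3]='b'->'i', delta=(9-2)*7^0 mod 101 = 7, hash=48+7 mod 101 = 55

Answer: A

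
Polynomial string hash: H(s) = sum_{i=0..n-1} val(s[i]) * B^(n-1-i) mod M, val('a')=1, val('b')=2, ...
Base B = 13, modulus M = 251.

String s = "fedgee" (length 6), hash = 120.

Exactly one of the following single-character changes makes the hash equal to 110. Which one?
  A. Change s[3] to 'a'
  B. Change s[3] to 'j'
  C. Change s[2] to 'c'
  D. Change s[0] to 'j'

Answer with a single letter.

Answer: A

Derivation:
Option A: s[3]='g'->'a', delta=(1-7)*13^2 mod 251 = 241, hash=120+241 mod 251 = 110 <-- target
Option B: s[3]='g'->'j', delta=(10-7)*13^2 mod 251 = 5, hash=120+5 mod 251 = 125
Option C: s[2]='d'->'c', delta=(3-4)*13^3 mod 251 = 62, hash=120+62 mod 251 = 182
Option D: s[0]='f'->'j', delta=(10-6)*13^5 mod 251 = 5, hash=120+5 mod 251 = 125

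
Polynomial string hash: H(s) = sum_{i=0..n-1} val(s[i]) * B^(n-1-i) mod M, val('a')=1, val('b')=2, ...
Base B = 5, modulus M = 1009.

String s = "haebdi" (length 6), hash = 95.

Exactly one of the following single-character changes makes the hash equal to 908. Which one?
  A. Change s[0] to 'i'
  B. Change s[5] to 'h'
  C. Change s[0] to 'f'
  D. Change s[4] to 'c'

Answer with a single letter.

Option A: s[0]='h'->'i', delta=(9-8)*5^5 mod 1009 = 98, hash=95+98 mod 1009 = 193
Option B: s[5]='i'->'h', delta=(8-9)*5^0 mod 1009 = 1008, hash=95+1008 mod 1009 = 94
Option C: s[0]='h'->'f', delta=(6-8)*5^5 mod 1009 = 813, hash=95+813 mod 1009 = 908 <-- target
Option D: s[4]='d'->'c', delta=(3-4)*5^1 mod 1009 = 1004, hash=95+1004 mod 1009 = 90

Answer: C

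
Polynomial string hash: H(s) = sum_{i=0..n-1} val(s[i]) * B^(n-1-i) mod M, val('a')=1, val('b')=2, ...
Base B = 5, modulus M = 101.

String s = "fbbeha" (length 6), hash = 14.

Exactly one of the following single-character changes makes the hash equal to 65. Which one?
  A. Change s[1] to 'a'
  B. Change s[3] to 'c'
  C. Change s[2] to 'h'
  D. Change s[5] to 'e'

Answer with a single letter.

Option A: s[1]='b'->'a', delta=(1-2)*5^4 mod 101 = 82, hash=14+82 mod 101 = 96
Option B: s[3]='e'->'c', delta=(3-5)*5^2 mod 101 = 51, hash=14+51 mod 101 = 65 <-- target
Option C: s[2]='b'->'h', delta=(8-2)*5^3 mod 101 = 43, hash=14+43 mod 101 = 57
Option D: s[5]='a'->'e', delta=(5-1)*5^0 mod 101 = 4, hash=14+4 mod 101 = 18

Answer: B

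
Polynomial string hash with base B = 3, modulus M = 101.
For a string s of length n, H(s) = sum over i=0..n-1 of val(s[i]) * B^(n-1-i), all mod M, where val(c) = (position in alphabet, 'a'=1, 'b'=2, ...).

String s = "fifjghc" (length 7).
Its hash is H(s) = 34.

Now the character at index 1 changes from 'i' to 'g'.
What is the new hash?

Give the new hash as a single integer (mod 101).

val('i') = 9, val('g') = 7
Position k = 1, exponent = n-1-k = 5
B^5 mod M = 3^5 mod 101 = 41
Delta = (7 - 9) * 41 mod 101 = 19
New hash = (34 + 19) mod 101 = 53

Answer: 53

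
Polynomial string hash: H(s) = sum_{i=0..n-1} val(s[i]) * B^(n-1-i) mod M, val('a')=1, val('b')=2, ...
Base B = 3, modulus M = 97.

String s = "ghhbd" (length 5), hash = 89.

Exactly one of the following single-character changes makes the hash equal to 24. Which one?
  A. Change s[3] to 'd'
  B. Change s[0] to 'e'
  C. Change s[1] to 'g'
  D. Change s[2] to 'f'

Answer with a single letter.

Option A: s[3]='b'->'d', delta=(4-2)*3^1 mod 97 = 6, hash=89+6 mod 97 = 95
Option B: s[0]='g'->'e', delta=(5-7)*3^4 mod 97 = 32, hash=89+32 mod 97 = 24 <-- target
Option C: s[1]='h'->'g', delta=(7-8)*3^3 mod 97 = 70, hash=89+70 mod 97 = 62
Option D: s[2]='h'->'f', delta=(6-8)*3^2 mod 97 = 79, hash=89+79 mod 97 = 71

Answer: B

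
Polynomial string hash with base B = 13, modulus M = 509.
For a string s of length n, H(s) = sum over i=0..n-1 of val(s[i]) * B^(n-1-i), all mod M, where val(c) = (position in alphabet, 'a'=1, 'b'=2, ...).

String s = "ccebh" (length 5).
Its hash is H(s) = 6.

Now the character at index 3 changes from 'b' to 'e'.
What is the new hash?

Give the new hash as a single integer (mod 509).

val('b') = 2, val('e') = 5
Position k = 3, exponent = n-1-k = 1
B^1 mod M = 13^1 mod 509 = 13
Delta = (5 - 2) * 13 mod 509 = 39
New hash = (6 + 39) mod 509 = 45

Answer: 45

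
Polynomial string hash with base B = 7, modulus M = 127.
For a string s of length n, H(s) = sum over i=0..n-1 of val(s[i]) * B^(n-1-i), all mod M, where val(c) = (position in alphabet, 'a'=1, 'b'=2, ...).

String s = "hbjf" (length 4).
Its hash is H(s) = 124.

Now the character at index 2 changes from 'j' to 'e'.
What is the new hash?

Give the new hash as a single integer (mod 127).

val('j') = 10, val('e') = 5
Position k = 2, exponent = n-1-k = 1
B^1 mod M = 7^1 mod 127 = 7
Delta = (5 - 10) * 7 mod 127 = 92
New hash = (124 + 92) mod 127 = 89

Answer: 89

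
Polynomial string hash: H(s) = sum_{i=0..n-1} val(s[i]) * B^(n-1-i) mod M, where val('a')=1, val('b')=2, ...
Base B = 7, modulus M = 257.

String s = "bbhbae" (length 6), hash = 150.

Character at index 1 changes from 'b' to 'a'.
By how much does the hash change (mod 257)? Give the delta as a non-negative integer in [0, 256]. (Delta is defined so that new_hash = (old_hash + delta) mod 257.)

Delta formula: (val(new) - val(old)) * B^(n-1-k) mod M
  val('a') - val('b') = 1 - 2 = -1
  B^(n-1-k) = 7^4 mod 257 = 88
  Delta = -1 * 88 mod 257 = 169

Answer: 169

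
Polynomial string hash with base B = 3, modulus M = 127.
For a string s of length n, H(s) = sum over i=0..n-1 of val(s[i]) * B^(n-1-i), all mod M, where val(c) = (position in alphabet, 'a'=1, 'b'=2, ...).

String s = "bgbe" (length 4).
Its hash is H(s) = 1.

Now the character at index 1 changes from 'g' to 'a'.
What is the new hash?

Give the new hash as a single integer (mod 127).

Answer: 74

Derivation:
val('g') = 7, val('a') = 1
Position k = 1, exponent = n-1-k = 2
B^2 mod M = 3^2 mod 127 = 9
Delta = (1 - 7) * 9 mod 127 = 73
New hash = (1 + 73) mod 127 = 74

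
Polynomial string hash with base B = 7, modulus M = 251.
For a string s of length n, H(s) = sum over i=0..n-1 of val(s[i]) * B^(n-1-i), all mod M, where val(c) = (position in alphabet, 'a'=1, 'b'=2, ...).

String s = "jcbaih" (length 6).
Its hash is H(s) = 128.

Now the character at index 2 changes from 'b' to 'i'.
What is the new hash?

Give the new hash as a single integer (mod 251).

val('b') = 2, val('i') = 9
Position k = 2, exponent = n-1-k = 3
B^3 mod M = 7^3 mod 251 = 92
Delta = (9 - 2) * 92 mod 251 = 142
New hash = (128 + 142) mod 251 = 19

Answer: 19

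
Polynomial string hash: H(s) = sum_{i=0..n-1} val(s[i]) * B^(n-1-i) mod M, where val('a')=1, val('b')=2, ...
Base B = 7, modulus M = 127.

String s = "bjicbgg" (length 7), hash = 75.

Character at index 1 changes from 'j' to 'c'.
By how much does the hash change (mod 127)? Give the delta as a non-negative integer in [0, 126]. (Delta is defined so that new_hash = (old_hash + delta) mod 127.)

Delta formula: (val(new) - val(old)) * B^(n-1-k) mod M
  val('c') - val('j') = 3 - 10 = -7
  B^(n-1-k) = 7^5 mod 127 = 43
  Delta = -7 * 43 mod 127 = 80

Answer: 80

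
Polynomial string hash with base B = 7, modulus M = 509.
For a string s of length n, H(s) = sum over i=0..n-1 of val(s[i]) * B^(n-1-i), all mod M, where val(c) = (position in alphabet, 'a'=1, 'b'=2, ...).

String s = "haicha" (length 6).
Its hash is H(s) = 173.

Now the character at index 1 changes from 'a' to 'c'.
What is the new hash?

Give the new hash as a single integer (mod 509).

Answer: 394

Derivation:
val('a') = 1, val('c') = 3
Position k = 1, exponent = n-1-k = 4
B^4 mod M = 7^4 mod 509 = 365
Delta = (3 - 1) * 365 mod 509 = 221
New hash = (173 + 221) mod 509 = 394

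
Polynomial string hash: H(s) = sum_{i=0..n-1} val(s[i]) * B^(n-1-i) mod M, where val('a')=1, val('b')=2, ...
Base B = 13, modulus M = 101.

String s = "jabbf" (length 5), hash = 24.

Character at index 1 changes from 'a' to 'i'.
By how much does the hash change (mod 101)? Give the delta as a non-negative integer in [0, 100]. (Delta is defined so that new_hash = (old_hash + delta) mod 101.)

Answer: 2

Derivation:
Delta formula: (val(new) - val(old)) * B^(n-1-k) mod M
  val('i') - val('a') = 9 - 1 = 8
  B^(n-1-k) = 13^3 mod 101 = 76
  Delta = 8 * 76 mod 101 = 2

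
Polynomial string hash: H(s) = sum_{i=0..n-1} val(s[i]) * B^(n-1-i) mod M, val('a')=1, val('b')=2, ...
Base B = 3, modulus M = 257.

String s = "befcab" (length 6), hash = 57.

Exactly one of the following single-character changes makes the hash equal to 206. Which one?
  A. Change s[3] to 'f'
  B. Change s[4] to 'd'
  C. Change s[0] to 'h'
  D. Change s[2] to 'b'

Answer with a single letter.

Answer: D

Derivation:
Option A: s[3]='c'->'f', delta=(6-3)*3^2 mod 257 = 27, hash=57+27 mod 257 = 84
Option B: s[4]='a'->'d', delta=(4-1)*3^1 mod 257 = 9, hash=57+9 mod 257 = 66
Option C: s[0]='b'->'h', delta=(8-2)*3^5 mod 257 = 173, hash=57+173 mod 257 = 230
Option D: s[2]='f'->'b', delta=(2-6)*3^3 mod 257 = 149, hash=57+149 mod 257 = 206 <-- target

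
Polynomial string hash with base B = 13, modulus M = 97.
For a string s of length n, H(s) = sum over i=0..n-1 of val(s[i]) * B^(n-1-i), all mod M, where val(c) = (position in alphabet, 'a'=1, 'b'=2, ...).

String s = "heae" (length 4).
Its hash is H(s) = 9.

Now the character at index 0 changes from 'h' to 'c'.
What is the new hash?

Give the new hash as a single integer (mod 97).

Answer: 82

Derivation:
val('h') = 8, val('c') = 3
Position k = 0, exponent = n-1-k = 3
B^3 mod M = 13^3 mod 97 = 63
Delta = (3 - 8) * 63 mod 97 = 73
New hash = (9 + 73) mod 97 = 82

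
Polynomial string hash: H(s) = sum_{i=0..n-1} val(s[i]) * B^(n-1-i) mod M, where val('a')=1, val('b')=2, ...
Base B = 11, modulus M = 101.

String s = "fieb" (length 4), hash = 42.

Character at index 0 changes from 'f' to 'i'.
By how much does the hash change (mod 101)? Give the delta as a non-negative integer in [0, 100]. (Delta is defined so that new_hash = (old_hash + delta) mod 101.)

Delta formula: (val(new) - val(old)) * B^(n-1-k) mod M
  val('i') - val('f') = 9 - 6 = 3
  B^(n-1-k) = 11^3 mod 101 = 18
  Delta = 3 * 18 mod 101 = 54

Answer: 54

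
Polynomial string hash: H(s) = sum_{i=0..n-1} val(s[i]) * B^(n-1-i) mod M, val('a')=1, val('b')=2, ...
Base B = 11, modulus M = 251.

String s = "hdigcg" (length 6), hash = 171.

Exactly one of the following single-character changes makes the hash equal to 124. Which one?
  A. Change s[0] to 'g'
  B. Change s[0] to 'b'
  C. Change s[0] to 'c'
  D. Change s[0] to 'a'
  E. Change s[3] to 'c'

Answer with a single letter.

Answer: C

Derivation:
Option A: s[0]='h'->'g', delta=(7-8)*11^5 mod 251 = 91, hash=171+91 mod 251 = 11
Option B: s[0]='h'->'b', delta=(2-8)*11^5 mod 251 = 44, hash=171+44 mod 251 = 215
Option C: s[0]='h'->'c', delta=(3-8)*11^5 mod 251 = 204, hash=171+204 mod 251 = 124 <-- target
Option D: s[0]='h'->'a', delta=(1-8)*11^5 mod 251 = 135, hash=171+135 mod 251 = 55
Option E: s[3]='g'->'c', delta=(3-7)*11^2 mod 251 = 18, hash=171+18 mod 251 = 189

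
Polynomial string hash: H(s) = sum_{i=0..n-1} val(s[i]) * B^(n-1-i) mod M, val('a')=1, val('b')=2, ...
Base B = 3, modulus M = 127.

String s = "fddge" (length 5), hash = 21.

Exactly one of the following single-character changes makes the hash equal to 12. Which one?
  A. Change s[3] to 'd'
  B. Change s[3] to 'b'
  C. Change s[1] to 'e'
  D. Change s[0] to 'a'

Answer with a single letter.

Option A: s[3]='g'->'d', delta=(4-7)*3^1 mod 127 = 118, hash=21+118 mod 127 = 12 <-- target
Option B: s[3]='g'->'b', delta=(2-7)*3^1 mod 127 = 112, hash=21+112 mod 127 = 6
Option C: s[1]='d'->'e', delta=(5-4)*3^3 mod 127 = 27, hash=21+27 mod 127 = 48
Option D: s[0]='f'->'a', delta=(1-6)*3^4 mod 127 = 103, hash=21+103 mod 127 = 124

Answer: A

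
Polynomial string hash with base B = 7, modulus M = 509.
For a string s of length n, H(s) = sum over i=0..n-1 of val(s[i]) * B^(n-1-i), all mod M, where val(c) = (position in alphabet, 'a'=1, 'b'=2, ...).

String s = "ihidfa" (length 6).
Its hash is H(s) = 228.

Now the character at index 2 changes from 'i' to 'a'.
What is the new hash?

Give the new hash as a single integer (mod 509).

val('i') = 9, val('a') = 1
Position k = 2, exponent = n-1-k = 3
B^3 mod M = 7^3 mod 509 = 343
Delta = (1 - 9) * 343 mod 509 = 310
New hash = (228 + 310) mod 509 = 29

Answer: 29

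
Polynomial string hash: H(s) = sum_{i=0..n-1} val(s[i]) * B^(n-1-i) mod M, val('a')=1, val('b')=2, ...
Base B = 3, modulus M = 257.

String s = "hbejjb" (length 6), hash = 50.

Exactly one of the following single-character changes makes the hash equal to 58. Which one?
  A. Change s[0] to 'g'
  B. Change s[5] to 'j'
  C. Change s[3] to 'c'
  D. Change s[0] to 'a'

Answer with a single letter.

Answer: B

Derivation:
Option A: s[0]='h'->'g', delta=(7-8)*3^5 mod 257 = 14, hash=50+14 mod 257 = 64
Option B: s[5]='b'->'j', delta=(10-2)*3^0 mod 257 = 8, hash=50+8 mod 257 = 58 <-- target
Option C: s[3]='j'->'c', delta=(3-10)*3^2 mod 257 = 194, hash=50+194 mod 257 = 244
Option D: s[0]='h'->'a', delta=(1-8)*3^5 mod 257 = 98, hash=50+98 mod 257 = 148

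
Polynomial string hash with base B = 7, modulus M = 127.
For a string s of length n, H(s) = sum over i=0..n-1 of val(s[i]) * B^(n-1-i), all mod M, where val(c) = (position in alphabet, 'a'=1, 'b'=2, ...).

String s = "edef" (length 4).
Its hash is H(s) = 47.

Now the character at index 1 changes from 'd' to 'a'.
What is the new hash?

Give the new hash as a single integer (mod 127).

val('d') = 4, val('a') = 1
Position k = 1, exponent = n-1-k = 2
B^2 mod M = 7^2 mod 127 = 49
Delta = (1 - 4) * 49 mod 127 = 107
New hash = (47 + 107) mod 127 = 27

Answer: 27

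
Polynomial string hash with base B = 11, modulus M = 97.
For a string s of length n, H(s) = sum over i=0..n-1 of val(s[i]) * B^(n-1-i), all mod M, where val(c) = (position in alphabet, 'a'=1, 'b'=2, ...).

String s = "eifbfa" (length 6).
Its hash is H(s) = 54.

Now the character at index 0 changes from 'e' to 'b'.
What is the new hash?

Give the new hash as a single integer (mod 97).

val('e') = 5, val('b') = 2
Position k = 0, exponent = n-1-k = 5
B^5 mod M = 11^5 mod 97 = 31
Delta = (2 - 5) * 31 mod 97 = 4
New hash = (54 + 4) mod 97 = 58

Answer: 58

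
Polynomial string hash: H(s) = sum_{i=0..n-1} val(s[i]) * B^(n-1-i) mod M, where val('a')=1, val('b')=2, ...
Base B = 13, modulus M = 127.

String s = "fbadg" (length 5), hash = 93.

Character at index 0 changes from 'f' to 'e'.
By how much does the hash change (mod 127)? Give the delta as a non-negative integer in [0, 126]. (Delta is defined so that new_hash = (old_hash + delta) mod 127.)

Delta formula: (val(new) - val(old)) * B^(n-1-k) mod M
  val('e') - val('f') = 5 - 6 = -1
  B^(n-1-k) = 13^4 mod 127 = 113
  Delta = -1 * 113 mod 127 = 14

Answer: 14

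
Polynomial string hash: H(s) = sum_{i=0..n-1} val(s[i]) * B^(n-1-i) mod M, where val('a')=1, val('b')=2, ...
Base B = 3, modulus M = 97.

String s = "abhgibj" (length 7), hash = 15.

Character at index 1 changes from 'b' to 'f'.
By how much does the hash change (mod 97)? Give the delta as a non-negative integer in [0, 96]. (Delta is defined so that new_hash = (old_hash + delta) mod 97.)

Answer: 2

Derivation:
Delta formula: (val(new) - val(old)) * B^(n-1-k) mod M
  val('f') - val('b') = 6 - 2 = 4
  B^(n-1-k) = 3^5 mod 97 = 49
  Delta = 4 * 49 mod 97 = 2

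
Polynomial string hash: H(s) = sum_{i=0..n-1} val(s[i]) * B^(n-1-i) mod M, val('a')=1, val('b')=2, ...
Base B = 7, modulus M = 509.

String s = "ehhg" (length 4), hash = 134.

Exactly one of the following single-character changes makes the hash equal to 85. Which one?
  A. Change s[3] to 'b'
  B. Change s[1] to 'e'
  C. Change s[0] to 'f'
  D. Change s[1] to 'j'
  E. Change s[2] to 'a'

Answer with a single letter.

Option A: s[3]='g'->'b', delta=(2-7)*7^0 mod 509 = 504, hash=134+504 mod 509 = 129
Option B: s[1]='h'->'e', delta=(5-8)*7^2 mod 509 = 362, hash=134+362 mod 509 = 496
Option C: s[0]='e'->'f', delta=(6-5)*7^3 mod 509 = 343, hash=134+343 mod 509 = 477
Option D: s[1]='h'->'j', delta=(10-8)*7^2 mod 509 = 98, hash=134+98 mod 509 = 232
Option E: s[2]='h'->'a', delta=(1-8)*7^1 mod 509 = 460, hash=134+460 mod 509 = 85 <-- target

Answer: E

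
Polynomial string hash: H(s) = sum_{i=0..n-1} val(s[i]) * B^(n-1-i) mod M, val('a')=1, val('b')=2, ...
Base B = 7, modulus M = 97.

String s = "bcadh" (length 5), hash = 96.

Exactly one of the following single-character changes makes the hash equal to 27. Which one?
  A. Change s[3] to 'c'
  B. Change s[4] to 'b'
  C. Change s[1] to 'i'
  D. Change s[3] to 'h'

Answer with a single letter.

Answer: D

Derivation:
Option A: s[3]='d'->'c', delta=(3-4)*7^1 mod 97 = 90, hash=96+90 mod 97 = 89
Option B: s[4]='h'->'b', delta=(2-8)*7^0 mod 97 = 91, hash=96+91 mod 97 = 90
Option C: s[1]='c'->'i', delta=(9-3)*7^3 mod 97 = 21, hash=96+21 mod 97 = 20
Option D: s[3]='d'->'h', delta=(8-4)*7^1 mod 97 = 28, hash=96+28 mod 97 = 27 <-- target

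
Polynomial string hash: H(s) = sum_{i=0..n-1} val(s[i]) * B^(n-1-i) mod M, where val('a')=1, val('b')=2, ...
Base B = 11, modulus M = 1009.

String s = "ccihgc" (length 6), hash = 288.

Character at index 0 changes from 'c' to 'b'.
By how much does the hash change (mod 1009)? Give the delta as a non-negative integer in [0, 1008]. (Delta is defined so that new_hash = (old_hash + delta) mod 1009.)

Delta formula: (val(new) - val(old)) * B^(n-1-k) mod M
  val('b') - val('c') = 2 - 3 = -1
  B^(n-1-k) = 11^5 mod 1009 = 620
  Delta = -1 * 620 mod 1009 = 389

Answer: 389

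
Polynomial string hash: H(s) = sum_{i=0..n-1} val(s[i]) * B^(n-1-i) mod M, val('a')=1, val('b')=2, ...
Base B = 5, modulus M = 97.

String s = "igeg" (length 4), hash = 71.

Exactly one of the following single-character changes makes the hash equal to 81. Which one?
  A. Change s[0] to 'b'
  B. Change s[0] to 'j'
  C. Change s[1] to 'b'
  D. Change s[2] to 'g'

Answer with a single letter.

Answer: D

Derivation:
Option A: s[0]='i'->'b', delta=(2-9)*5^3 mod 97 = 95, hash=71+95 mod 97 = 69
Option B: s[0]='i'->'j', delta=(10-9)*5^3 mod 97 = 28, hash=71+28 mod 97 = 2
Option C: s[1]='g'->'b', delta=(2-7)*5^2 mod 97 = 69, hash=71+69 mod 97 = 43
Option D: s[2]='e'->'g', delta=(7-5)*5^1 mod 97 = 10, hash=71+10 mod 97 = 81 <-- target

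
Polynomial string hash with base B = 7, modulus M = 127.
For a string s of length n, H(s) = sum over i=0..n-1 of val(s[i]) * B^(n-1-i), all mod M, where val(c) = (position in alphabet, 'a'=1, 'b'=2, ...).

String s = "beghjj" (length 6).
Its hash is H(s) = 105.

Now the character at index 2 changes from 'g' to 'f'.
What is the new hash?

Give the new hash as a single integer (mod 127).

val('g') = 7, val('f') = 6
Position k = 2, exponent = n-1-k = 3
B^3 mod M = 7^3 mod 127 = 89
Delta = (6 - 7) * 89 mod 127 = 38
New hash = (105 + 38) mod 127 = 16

Answer: 16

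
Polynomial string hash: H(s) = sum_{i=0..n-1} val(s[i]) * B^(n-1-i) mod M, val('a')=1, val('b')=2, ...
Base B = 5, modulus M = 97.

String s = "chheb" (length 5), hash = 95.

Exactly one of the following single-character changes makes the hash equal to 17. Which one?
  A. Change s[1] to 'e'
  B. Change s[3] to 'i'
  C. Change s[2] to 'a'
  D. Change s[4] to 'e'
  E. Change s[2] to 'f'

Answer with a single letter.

Answer: C

Derivation:
Option A: s[1]='h'->'e', delta=(5-8)*5^3 mod 97 = 13, hash=95+13 mod 97 = 11
Option B: s[3]='e'->'i', delta=(9-5)*5^1 mod 97 = 20, hash=95+20 mod 97 = 18
Option C: s[2]='h'->'a', delta=(1-8)*5^2 mod 97 = 19, hash=95+19 mod 97 = 17 <-- target
Option D: s[4]='b'->'e', delta=(5-2)*5^0 mod 97 = 3, hash=95+3 mod 97 = 1
Option E: s[2]='h'->'f', delta=(6-8)*5^2 mod 97 = 47, hash=95+47 mod 97 = 45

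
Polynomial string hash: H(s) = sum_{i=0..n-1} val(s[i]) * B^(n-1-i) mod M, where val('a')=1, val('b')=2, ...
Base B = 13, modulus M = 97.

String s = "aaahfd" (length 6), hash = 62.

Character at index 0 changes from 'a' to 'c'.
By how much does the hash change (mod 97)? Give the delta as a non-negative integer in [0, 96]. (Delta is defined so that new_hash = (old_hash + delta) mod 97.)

Answer: 51

Derivation:
Delta formula: (val(new) - val(old)) * B^(n-1-k) mod M
  val('c') - val('a') = 3 - 1 = 2
  B^(n-1-k) = 13^5 mod 97 = 74
  Delta = 2 * 74 mod 97 = 51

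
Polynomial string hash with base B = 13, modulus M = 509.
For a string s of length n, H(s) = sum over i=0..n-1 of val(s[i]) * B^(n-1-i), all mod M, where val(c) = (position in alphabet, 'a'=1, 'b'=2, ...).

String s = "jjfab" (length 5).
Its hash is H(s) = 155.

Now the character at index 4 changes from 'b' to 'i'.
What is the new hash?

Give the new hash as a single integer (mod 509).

val('b') = 2, val('i') = 9
Position k = 4, exponent = n-1-k = 0
B^0 mod M = 13^0 mod 509 = 1
Delta = (9 - 2) * 1 mod 509 = 7
New hash = (155 + 7) mod 509 = 162

Answer: 162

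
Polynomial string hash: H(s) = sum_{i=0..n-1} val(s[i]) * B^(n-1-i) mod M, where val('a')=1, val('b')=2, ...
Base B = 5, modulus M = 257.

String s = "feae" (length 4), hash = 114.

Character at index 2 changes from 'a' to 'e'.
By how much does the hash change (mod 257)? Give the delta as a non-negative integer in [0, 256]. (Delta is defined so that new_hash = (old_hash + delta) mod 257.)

Answer: 20

Derivation:
Delta formula: (val(new) - val(old)) * B^(n-1-k) mod M
  val('e') - val('a') = 5 - 1 = 4
  B^(n-1-k) = 5^1 mod 257 = 5
  Delta = 4 * 5 mod 257 = 20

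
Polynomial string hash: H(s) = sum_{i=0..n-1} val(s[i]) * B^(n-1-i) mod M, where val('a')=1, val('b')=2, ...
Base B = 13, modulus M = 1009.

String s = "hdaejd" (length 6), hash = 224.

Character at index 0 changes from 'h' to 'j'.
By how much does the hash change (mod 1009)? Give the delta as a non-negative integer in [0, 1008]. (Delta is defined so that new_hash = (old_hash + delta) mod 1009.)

Delta formula: (val(new) - val(old)) * B^(n-1-k) mod M
  val('j') - val('h') = 10 - 8 = 2
  B^(n-1-k) = 13^5 mod 1009 = 990
  Delta = 2 * 990 mod 1009 = 971

Answer: 971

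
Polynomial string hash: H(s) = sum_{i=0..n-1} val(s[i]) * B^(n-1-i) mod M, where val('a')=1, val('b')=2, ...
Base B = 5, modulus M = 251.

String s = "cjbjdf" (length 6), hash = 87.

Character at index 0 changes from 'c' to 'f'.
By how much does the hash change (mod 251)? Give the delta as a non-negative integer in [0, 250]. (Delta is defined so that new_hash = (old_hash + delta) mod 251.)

Answer: 88

Derivation:
Delta formula: (val(new) - val(old)) * B^(n-1-k) mod M
  val('f') - val('c') = 6 - 3 = 3
  B^(n-1-k) = 5^5 mod 251 = 113
  Delta = 3 * 113 mod 251 = 88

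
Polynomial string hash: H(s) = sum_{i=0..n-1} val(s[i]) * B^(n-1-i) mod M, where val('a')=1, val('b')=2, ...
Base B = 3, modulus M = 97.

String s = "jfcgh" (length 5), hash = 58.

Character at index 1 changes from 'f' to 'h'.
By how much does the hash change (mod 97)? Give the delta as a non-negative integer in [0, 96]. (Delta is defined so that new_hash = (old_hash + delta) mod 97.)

Delta formula: (val(new) - val(old)) * B^(n-1-k) mod M
  val('h') - val('f') = 8 - 6 = 2
  B^(n-1-k) = 3^3 mod 97 = 27
  Delta = 2 * 27 mod 97 = 54

Answer: 54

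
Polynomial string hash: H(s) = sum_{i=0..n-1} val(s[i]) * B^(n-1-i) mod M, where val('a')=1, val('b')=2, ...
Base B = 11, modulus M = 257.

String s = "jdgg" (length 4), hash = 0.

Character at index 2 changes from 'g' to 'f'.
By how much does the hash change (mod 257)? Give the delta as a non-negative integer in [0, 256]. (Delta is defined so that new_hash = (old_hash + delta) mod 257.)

Delta formula: (val(new) - val(old)) * B^(n-1-k) mod M
  val('f') - val('g') = 6 - 7 = -1
  B^(n-1-k) = 11^1 mod 257 = 11
  Delta = -1 * 11 mod 257 = 246

Answer: 246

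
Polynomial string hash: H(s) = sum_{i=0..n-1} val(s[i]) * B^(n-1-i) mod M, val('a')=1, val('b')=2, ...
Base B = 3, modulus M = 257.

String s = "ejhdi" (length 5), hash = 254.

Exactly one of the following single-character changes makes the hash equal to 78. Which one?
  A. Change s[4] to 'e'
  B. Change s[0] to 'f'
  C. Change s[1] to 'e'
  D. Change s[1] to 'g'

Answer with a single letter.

Answer: B

Derivation:
Option A: s[4]='i'->'e', delta=(5-9)*3^0 mod 257 = 253, hash=254+253 mod 257 = 250
Option B: s[0]='e'->'f', delta=(6-5)*3^4 mod 257 = 81, hash=254+81 mod 257 = 78 <-- target
Option C: s[1]='j'->'e', delta=(5-10)*3^3 mod 257 = 122, hash=254+122 mod 257 = 119
Option D: s[1]='j'->'g', delta=(7-10)*3^3 mod 257 = 176, hash=254+176 mod 257 = 173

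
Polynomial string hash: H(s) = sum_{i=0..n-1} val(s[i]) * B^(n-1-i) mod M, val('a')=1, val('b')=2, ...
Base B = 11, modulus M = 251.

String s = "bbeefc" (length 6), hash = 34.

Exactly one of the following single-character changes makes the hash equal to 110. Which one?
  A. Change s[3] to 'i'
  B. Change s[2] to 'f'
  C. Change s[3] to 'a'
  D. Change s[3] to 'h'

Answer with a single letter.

Answer: B

Derivation:
Option A: s[3]='e'->'i', delta=(9-5)*11^2 mod 251 = 233, hash=34+233 mod 251 = 16
Option B: s[2]='e'->'f', delta=(6-5)*11^3 mod 251 = 76, hash=34+76 mod 251 = 110 <-- target
Option C: s[3]='e'->'a', delta=(1-5)*11^2 mod 251 = 18, hash=34+18 mod 251 = 52
Option D: s[3]='e'->'h', delta=(8-5)*11^2 mod 251 = 112, hash=34+112 mod 251 = 146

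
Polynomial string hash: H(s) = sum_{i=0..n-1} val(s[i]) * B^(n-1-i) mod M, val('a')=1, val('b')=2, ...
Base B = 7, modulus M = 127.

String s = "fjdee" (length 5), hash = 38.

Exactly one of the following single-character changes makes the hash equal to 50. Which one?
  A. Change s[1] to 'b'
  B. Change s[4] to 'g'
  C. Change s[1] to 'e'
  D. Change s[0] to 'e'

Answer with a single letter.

Answer: D

Derivation:
Option A: s[1]='j'->'b', delta=(2-10)*7^3 mod 127 = 50, hash=38+50 mod 127 = 88
Option B: s[4]='e'->'g', delta=(7-5)*7^0 mod 127 = 2, hash=38+2 mod 127 = 40
Option C: s[1]='j'->'e', delta=(5-10)*7^3 mod 127 = 63, hash=38+63 mod 127 = 101
Option D: s[0]='f'->'e', delta=(5-6)*7^4 mod 127 = 12, hash=38+12 mod 127 = 50 <-- target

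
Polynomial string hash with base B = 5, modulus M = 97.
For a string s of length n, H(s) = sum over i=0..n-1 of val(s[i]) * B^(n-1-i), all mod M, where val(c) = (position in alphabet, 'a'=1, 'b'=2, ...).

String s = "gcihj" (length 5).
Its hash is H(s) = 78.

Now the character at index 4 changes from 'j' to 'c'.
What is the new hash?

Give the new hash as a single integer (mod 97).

Answer: 71

Derivation:
val('j') = 10, val('c') = 3
Position k = 4, exponent = n-1-k = 0
B^0 mod M = 5^0 mod 97 = 1
Delta = (3 - 10) * 1 mod 97 = 90
New hash = (78 + 90) mod 97 = 71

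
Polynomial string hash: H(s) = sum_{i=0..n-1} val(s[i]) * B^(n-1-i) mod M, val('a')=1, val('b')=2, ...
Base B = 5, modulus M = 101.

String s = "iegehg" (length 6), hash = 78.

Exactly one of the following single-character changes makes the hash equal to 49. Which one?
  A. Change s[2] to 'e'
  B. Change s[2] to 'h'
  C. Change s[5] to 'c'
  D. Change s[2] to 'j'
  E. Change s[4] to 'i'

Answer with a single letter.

Answer: D

Derivation:
Option A: s[2]='g'->'e', delta=(5-7)*5^3 mod 101 = 53, hash=78+53 mod 101 = 30
Option B: s[2]='g'->'h', delta=(8-7)*5^3 mod 101 = 24, hash=78+24 mod 101 = 1
Option C: s[5]='g'->'c', delta=(3-7)*5^0 mod 101 = 97, hash=78+97 mod 101 = 74
Option D: s[2]='g'->'j', delta=(10-7)*5^3 mod 101 = 72, hash=78+72 mod 101 = 49 <-- target
Option E: s[4]='h'->'i', delta=(9-8)*5^1 mod 101 = 5, hash=78+5 mod 101 = 83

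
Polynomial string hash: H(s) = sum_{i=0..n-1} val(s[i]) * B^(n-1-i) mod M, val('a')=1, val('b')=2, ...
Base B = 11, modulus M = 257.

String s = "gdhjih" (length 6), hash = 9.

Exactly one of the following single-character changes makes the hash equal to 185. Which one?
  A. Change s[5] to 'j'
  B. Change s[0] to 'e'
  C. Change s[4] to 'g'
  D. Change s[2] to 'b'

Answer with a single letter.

Option A: s[5]='h'->'j', delta=(10-8)*11^0 mod 257 = 2, hash=9+2 mod 257 = 11
Option B: s[0]='g'->'e', delta=(5-7)*11^5 mod 257 = 176, hash=9+176 mod 257 = 185 <-- target
Option C: s[4]='i'->'g', delta=(7-9)*11^1 mod 257 = 235, hash=9+235 mod 257 = 244
Option D: s[2]='h'->'b', delta=(2-8)*11^3 mod 257 = 238, hash=9+238 mod 257 = 247

Answer: B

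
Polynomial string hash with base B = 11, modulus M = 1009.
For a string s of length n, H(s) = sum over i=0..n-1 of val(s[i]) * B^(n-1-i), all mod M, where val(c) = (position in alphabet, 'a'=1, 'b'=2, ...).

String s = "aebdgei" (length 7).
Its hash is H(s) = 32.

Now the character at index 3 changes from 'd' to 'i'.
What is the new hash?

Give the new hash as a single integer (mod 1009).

val('d') = 4, val('i') = 9
Position k = 3, exponent = n-1-k = 3
B^3 mod M = 11^3 mod 1009 = 322
Delta = (9 - 4) * 322 mod 1009 = 601
New hash = (32 + 601) mod 1009 = 633

Answer: 633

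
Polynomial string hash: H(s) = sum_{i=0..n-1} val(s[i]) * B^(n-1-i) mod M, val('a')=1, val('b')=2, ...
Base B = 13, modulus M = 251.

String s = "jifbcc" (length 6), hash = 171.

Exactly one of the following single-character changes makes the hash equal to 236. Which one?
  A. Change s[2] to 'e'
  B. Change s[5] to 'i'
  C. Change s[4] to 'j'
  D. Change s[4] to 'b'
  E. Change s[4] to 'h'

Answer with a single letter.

Option A: s[2]='f'->'e', delta=(5-6)*13^3 mod 251 = 62, hash=171+62 mod 251 = 233
Option B: s[5]='c'->'i', delta=(9-3)*13^0 mod 251 = 6, hash=171+6 mod 251 = 177
Option C: s[4]='c'->'j', delta=(10-3)*13^1 mod 251 = 91, hash=171+91 mod 251 = 11
Option D: s[4]='c'->'b', delta=(2-3)*13^1 mod 251 = 238, hash=171+238 mod 251 = 158
Option E: s[4]='c'->'h', delta=(8-3)*13^1 mod 251 = 65, hash=171+65 mod 251 = 236 <-- target

Answer: E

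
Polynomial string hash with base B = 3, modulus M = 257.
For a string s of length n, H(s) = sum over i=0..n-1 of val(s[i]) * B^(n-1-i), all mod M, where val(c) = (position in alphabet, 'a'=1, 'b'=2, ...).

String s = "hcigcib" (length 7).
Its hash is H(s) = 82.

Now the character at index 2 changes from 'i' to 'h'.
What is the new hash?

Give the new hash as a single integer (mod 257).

Answer: 1

Derivation:
val('i') = 9, val('h') = 8
Position k = 2, exponent = n-1-k = 4
B^4 mod M = 3^4 mod 257 = 81
Delta = (8 - 9) * 81 mod 257 = 176
New hash = (82 + 176) mod 257 = 1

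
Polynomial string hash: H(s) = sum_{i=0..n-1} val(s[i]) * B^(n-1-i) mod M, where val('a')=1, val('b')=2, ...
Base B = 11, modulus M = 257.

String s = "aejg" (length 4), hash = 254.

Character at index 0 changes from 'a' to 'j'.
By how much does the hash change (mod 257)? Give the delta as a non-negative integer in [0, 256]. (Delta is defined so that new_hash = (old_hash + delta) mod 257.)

Answer: 157

Derivation:
Delta formula: (val(new) - val(old)) * B^(n-1-k) mod M
  val('j') - val('a') = 10 - 1 = 9
  B^(n-1-k) = 11^3 mod 257 = 46
  Delta = 9 * 46 mod 257 = 157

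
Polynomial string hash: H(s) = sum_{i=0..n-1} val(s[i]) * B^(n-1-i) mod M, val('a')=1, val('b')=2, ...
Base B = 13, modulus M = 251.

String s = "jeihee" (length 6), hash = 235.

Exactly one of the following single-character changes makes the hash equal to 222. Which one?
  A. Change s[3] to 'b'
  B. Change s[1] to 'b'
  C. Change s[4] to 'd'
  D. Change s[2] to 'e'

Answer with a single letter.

Option A: s[3]='h'->'b', delta=(2-8)*13^2 mod 251 = 241, hash=235+241 mod 251 = 225
Option B: s[1]='e'->'b', delta=(2-5)*13^4 mod 251 = 159, hash=235+159 mod 251 = 143
Option C: s[4]='e'->'d', delta=(4-5)*13^1 mod 251 = 238, hash=235+238 mod 251 = 222 <-- target
Option D: s[2]='i'->'e', delta=(5-9)*13^3 mod 251 = 248, hash=235+248 mod 251 = 232

Answer: C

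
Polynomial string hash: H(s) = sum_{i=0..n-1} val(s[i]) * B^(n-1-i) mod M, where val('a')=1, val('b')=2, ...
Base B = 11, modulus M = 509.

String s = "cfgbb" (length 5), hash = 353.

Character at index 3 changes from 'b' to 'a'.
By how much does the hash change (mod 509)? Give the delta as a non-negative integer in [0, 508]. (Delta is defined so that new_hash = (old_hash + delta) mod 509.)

Delta formula: (val(new) - val(old)) * B^(n-1-k) mod M
  val('a') - val('b') = 1 - 2 = -1
  B^(n-1-k) = 11^1 mod 509 = 11
  Delta = -1 * 11 mod 509 = 498

Answer: 498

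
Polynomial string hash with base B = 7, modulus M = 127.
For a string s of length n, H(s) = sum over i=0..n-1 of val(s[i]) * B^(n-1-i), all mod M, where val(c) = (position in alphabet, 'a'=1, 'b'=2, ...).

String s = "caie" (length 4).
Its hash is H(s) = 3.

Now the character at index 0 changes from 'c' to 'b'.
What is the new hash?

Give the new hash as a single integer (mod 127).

Answer: 41

Derivation:
val('c') = 3, val('b') = 2
Position k = 0, exponent = n-1-k = 3
B^3 mod M = 7^3 mod 127 = 89
Delta = (2 - 3) * 89 mod 127 = 38
New hash = (3 + 38) mod 127 = 41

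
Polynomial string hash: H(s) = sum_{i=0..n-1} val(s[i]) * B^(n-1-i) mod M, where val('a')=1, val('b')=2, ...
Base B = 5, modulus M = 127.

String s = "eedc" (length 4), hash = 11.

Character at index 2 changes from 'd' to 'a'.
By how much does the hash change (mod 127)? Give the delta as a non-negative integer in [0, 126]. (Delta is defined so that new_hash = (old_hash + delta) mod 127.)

Delta formula: (val(new) - val(old)) * B^(n-1-k) mod M
  val('a') - val('d') = 1 - 4 = -3
  B^(n-1-k) = 5^1 mod 127 = 5
  Delta = -3 * 5 mod 127 = 112

Answer: 112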